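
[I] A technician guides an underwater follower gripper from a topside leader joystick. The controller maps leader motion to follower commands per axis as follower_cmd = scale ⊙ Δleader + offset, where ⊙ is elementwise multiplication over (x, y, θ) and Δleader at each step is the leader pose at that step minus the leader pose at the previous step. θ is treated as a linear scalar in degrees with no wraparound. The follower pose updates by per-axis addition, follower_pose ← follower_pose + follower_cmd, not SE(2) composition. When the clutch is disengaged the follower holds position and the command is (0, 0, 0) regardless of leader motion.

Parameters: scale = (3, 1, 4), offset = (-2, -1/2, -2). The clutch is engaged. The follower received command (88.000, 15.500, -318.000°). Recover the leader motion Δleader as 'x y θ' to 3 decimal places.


30.000 16.000 -79.000

axis x: (88.000 − -2) / (3) = 30.000
axis y: (15.500 − -1/2) / (1) = 16.000
axis θ: (-318.000 − -2) / (4) = -79.000


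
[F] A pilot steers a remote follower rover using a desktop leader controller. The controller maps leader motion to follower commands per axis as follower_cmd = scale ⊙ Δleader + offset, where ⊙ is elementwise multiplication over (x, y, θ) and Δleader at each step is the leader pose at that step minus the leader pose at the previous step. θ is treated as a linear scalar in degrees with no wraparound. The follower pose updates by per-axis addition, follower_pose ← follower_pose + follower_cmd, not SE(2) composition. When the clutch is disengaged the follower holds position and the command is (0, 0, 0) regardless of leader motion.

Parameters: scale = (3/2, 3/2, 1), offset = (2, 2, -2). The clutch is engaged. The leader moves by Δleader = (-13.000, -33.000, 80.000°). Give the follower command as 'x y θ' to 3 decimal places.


-17.500 -47.500 78.000

axis x: 3/2·-13.000 + 2 = -17.500
axis y: 3/2·-33.000 + 2 = -47.500
axis θ: 1·80.000 + -2 = 78.000


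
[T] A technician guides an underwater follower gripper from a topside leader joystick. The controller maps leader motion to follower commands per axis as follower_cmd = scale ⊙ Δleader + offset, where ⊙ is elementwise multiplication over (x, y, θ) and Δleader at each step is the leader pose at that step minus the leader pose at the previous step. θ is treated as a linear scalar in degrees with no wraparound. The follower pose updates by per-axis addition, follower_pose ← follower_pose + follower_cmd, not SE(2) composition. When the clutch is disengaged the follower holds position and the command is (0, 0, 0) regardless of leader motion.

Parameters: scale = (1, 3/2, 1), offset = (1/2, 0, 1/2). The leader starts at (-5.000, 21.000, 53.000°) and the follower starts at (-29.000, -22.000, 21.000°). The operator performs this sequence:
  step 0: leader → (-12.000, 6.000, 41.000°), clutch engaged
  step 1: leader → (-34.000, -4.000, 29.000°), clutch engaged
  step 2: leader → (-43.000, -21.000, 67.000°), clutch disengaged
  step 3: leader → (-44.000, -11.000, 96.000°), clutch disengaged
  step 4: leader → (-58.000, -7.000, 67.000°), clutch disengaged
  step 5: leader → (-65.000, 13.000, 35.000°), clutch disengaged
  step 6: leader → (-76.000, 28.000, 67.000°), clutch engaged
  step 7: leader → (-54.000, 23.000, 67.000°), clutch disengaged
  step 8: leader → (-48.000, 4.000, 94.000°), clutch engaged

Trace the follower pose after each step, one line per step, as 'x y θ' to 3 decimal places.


step 0: Δleader=(-7.000, -15.000, -12.000°), engaged; cmd=(-6.500, -22.500, -11.500°) → follower=(-35.500, -44.500, 9.500°)
step 1: Δleader=(-22.000, -10.000, -12.000°), engaged; cmd=(-21.500, -15.000, -11.500°) → follower=(-57.000, -59.500, -2.000°)
step 2: Δleader=(-9.000, -17.000, 38.000°), disengaged; cmd=(0,0,0) → follower holds at (-57.000, -59.500, -2.000°)
step 3: Δleader=(-1.000, 10.000, 29.000°), disengaged; cmd=(0,0,0) → follower holds at (-57.000, -59.500, -2.000°)
step 4: Δleader=(-14.000, 4.000, -29.000°), disengaged; cmd=(0,0,0) → follower holds at (-57.000, -59.500, -2.000°)
step 5: Δleader=(-7.000, 20.000, -32.000°), disengaged; cmd=(0,0,0) → follower holds at (-57.000, -59.500, -2.000°)
step 6: Δleader=(-11.000, 15.000, 32.000°), engaged; cmd=(-10.500, 22.500, 32.500°) → follower=(-67.500, -37.000, 30.500°)
step 7: Δleader=(22.000, -5.000, 0.000°), disengaged; cmd=(0,0,0) → follower holds at (-67.500, -37.000, 30.500°)
step 8: Δleader=(6.000, -19.000, 27.000°), engaged; cmd=(6.500, -28.500, 27.500°) → follower=(-61.000, -65.500, 58.000°)

-35.500 -44.500 9.500
-57.000 -59.500 -2.000
-57.000 -59.500 -2.000
-57.000 -59.500 -2.000
-57.000 -59.500 -2.000
-57.000 -59.500 -2.000
-67.500 -37.000 30.500
-67.500 -37.000 30.500
-61.000 -65.500 58.000


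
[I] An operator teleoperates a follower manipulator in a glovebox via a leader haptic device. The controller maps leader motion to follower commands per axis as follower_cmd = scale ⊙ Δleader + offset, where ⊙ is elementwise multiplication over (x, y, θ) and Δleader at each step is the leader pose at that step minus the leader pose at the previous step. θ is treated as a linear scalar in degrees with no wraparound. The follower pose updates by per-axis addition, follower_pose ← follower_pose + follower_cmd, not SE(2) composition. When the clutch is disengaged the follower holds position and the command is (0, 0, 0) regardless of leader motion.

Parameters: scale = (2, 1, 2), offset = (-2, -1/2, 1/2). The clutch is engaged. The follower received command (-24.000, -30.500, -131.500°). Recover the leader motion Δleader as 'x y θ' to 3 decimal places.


-11.000 -30.000 -66.000

axis x: (-24.000 − -2) / (2) = -11.000
axis y: (-30.500 − -1/2) / (1) = -30.000
axis θ: (-131.500 − 1/2) / (2) = -66.000


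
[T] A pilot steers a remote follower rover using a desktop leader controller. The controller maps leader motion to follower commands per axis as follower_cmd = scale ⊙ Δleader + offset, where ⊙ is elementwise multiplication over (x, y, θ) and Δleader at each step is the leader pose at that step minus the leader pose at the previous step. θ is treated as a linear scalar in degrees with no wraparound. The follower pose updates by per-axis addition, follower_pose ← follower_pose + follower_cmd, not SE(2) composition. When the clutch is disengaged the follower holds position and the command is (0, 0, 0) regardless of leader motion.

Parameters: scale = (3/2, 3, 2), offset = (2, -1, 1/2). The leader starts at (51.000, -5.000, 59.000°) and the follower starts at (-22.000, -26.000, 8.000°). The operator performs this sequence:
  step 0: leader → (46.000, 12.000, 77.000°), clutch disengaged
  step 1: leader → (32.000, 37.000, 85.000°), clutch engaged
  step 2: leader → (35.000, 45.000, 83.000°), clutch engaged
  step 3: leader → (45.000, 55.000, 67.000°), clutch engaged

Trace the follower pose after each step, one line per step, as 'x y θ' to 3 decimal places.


step 0: Δleader=(-5.000, 17.000, 18.000°), disengaged; cmd=(0,0,0) → follower holds at (-22.000, -26.000, 8.000°)
step 1: Δleader=(-14.000, 25.000, 8.000°), engaged; cmd=(-19.000, 74.000, 16.500°) → follower=(-41.000, 48.000, 24.500°)
step 2: Δleader=(3.000, 8.000, -2.000°), engaged; cmd=(6.500, 23.000, -3.500°) → follower=(-34.500, 71.000, 21.000°)
step 3: Δleader=(10.000, 10.000, -16.000°), engaged; cmd=(17.000, 29.000, -31.500°) → follower=(-17.500, 100.000, -10.500°)

-22.000 -26.000 8.000
-41.000 48.000 24.500
-34.500 71.000 21.000
-17.500 100.000 -10.500


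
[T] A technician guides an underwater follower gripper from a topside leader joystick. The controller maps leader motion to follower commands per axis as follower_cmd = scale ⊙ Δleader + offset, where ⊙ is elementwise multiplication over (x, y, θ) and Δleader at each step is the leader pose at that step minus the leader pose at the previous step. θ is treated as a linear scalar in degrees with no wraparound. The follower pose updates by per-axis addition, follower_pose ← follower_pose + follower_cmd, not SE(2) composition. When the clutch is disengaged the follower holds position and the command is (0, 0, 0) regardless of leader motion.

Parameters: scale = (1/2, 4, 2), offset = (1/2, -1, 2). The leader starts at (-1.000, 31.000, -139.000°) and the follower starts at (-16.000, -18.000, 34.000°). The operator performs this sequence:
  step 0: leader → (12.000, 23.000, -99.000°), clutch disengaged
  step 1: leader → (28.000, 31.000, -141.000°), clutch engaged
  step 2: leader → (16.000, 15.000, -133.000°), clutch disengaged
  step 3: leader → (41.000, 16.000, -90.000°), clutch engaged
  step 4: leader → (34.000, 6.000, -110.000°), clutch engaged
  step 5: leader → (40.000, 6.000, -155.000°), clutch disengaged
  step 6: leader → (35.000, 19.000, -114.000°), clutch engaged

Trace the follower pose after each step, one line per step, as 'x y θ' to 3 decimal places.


-16.000 -18.000 34.000
-7.500 13.000 -48.000
-7.500 13.000 -48.000
5.500 16.000 40.000
2.500 -25.000 2.000
2.500 -25.000 2.000
0.500 26.000 86.000

step 0: Δleader=(13.000, -8.000, 40.000°), disengaged; cmd=(0,0,0) → follower holds at (-16.000, -18.000, 34.000°)
step 1: Δleader=(16.000, 8.000, -42.000°), engaged; cmd=(8.500, 31.000, -82.000°) → follower=(-7.500, 13.000, -48.000°)
step 2: Δleader=(-12.000, -16.000, 8.000°), disengaged; cmd=(0,0,0) → follower holds at (-7.500, 13.000, -48.000°)
step 3: Δleader=(25.000, 1.000, 43.000°), engaged; cmd=(13.000, 3.000, 88.000°) → follower=(5.500, 16.000, 40.000°)
step 4: Δleader=(-7.000, -10.000, -20.000°), engaged; cmd=(-3.000, -41.000, -38.000°) → follower=(2.500, -25.000, 2.000°)
step 5: Δleader=(6.000, 0.000, -45.000°), disengaged; cmd=(0,0,0) → follower holds at (2.500, -25.000, 2.000°)
step 6: Δleader=(-5.000, 13.000, 41.000°), engaged; cmd=(-2.000, 51.000, 84.000°) → follower=(0.500, 26.000, 86.000°)


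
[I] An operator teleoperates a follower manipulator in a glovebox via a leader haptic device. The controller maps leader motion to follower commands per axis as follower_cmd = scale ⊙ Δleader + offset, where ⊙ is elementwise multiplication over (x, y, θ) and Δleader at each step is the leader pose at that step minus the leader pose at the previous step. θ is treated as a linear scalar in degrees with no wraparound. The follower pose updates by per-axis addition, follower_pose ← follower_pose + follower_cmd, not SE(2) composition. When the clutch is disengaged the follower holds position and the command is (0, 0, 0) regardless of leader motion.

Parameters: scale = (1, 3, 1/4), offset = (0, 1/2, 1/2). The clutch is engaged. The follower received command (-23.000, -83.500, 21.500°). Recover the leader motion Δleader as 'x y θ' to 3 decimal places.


axis x: (-23.000 − 0) / (1) = -23.000
axis y: (-83.500 − 1/2) / (3) = -28.000
axis θ: (21.500 − 1/2) / (1/4) = 84.000

-23.000 -28.000 84.000


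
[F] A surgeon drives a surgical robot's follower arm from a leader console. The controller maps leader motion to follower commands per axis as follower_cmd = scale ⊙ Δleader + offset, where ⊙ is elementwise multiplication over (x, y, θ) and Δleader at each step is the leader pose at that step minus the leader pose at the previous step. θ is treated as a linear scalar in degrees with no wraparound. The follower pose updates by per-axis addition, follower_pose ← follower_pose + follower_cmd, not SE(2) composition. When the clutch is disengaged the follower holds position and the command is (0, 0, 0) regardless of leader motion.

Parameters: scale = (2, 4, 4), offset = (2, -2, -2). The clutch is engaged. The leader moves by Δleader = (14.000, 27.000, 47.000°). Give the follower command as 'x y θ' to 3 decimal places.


axis x: 2·14.000 + 2 = 30.000
axis y: 4·27.000 + -2 = 106.000
axis θ: 4·47.000 + -2 = 186.000

30.000 106.000 186.000


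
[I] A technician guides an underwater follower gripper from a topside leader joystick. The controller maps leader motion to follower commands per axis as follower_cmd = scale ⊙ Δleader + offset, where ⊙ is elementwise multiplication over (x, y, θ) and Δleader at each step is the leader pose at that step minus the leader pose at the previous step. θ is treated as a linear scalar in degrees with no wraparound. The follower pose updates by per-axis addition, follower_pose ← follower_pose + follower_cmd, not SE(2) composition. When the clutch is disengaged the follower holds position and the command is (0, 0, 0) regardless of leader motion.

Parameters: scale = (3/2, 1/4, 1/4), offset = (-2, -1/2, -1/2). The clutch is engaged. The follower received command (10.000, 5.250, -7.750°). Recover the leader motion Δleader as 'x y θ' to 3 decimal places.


8.000 23.000 -29.000

axis x: (10.000 − -2) / (3/2) = 8.000
axis y: (5.250 − -1/2) / (1/4) = 23.000
axis θ: (-7.750 − -1/2) / (1/4) = -29.000


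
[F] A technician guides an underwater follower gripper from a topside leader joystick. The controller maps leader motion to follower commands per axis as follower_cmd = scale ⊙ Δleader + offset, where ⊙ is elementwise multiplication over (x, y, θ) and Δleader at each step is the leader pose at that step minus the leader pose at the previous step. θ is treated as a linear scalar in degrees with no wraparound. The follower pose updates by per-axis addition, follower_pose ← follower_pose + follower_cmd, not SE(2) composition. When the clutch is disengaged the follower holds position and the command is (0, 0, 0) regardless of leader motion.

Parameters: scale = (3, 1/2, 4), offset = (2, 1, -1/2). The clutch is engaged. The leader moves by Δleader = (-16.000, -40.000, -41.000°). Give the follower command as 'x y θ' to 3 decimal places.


-46.000 -19.000 -164.500

axis x: 3·-16.000 + 2 = -46.000
axis y: 1/2·-40.000 + 1 = -19.000
axis θ: 4·-41.000 + -1/2 = -164.500


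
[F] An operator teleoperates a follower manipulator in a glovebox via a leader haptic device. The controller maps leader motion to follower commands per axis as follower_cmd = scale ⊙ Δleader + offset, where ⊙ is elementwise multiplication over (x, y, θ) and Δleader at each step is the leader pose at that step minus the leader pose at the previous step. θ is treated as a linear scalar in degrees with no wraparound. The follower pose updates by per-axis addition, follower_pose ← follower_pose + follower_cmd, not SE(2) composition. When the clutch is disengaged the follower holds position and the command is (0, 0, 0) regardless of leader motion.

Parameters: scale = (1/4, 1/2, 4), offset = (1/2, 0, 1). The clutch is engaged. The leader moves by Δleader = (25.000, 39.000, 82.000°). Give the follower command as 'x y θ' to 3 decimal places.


6.750 19.500 329.000

axis x: 1/4·25.000 + 1/2 = 6.750
axis y: 1/2·39.000 + 0 = 19.500
axis θ: 4·82.000 + 1 = 329.000


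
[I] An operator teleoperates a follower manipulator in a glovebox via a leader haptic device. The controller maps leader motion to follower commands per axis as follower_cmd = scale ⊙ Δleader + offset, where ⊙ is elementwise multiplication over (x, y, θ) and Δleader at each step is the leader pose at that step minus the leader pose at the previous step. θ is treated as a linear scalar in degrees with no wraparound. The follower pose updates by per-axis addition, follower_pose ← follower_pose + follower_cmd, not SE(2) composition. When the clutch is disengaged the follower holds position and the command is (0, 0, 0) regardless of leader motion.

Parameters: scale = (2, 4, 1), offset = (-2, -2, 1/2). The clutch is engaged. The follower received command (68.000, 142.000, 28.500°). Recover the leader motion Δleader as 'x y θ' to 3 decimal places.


axis x: (68.000 − -2) / (2) = 35.000
axis y: (142.000 − -2) / (4) = 36.000
axis θ: (28.500 − 1/2) / (1) = 28.000

35.000 36.000 28.000


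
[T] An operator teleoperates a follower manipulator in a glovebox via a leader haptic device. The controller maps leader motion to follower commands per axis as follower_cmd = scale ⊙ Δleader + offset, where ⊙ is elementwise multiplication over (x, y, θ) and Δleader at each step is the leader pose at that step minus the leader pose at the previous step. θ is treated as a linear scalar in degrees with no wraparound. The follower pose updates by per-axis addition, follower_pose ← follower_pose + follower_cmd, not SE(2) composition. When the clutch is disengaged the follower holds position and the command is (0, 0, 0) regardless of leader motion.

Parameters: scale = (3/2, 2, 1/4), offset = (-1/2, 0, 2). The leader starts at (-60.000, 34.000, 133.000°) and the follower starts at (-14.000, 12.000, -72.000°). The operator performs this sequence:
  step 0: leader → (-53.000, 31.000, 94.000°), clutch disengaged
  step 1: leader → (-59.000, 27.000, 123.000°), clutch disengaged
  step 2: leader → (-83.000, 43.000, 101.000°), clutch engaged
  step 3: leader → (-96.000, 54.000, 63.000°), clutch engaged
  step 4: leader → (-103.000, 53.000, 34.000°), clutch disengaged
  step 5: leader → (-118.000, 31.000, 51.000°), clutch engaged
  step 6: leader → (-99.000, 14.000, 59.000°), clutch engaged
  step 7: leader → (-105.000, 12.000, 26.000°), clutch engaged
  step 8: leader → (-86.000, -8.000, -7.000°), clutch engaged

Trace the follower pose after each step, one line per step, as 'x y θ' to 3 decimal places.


-14.000 12.000 -72.000
-14.000 12.000 -72.000
-50.500 44.000 -75.500
-70.500 66.000 -83.000
-70.500 66.000 -83.000
-93.500 22.000 -76.750
-65.500 -12.000 -72.750
-75.000 -16.000 -79.000
-47.000 -56.000 -85.250

step 0: Δleader=(7.000, -3.000, -39.000°), disengaged; cmd=(0,0,0) → follower holds at (-14.000, 12.000, -72.000°)
step 1: Δleader=(-6.000, -4.000, 29.000°), disengaged; cmd=(0,0,0) → follower holds at (-14.000, 12.000, -72.000°)
step 2: Δleader=(-24.000, 16.000, -22.000°), engaged; cmd=(-36.500, 32.000, -3.500°) → follower=(-50.500, 44.000, -75.500°)
step 3: Δleader=(-13.000, 11.000, -38.000°), engaged; cmd=(-20.000, 22.000, -7.500°) → follower=(-70.500, 66.000, -83.000°)
step 4: Δleader=(-7.000, -1.000, -29.000°), disengaged; cmd=(0,0,0) → follower holds at (-70.500, 66.000, -83.000°)
step 5: Δleader=(-15.000, -22.000, 17.000°), engaged; cmd=(-23.000, -44.000, 6.250°) → follower=(-93.500, 22.000, -76.750°)
step 6: Δleader=(19.000, -17.000, 8.000°), engaged; cmd=(28.000, -34.000, 4.000°) → follower=(-65.500, -12.000, -72.750°)
step 7: Δleader=(-6.000, -2.000, -33.000°), engaged; cmd=(-9.500, -4.000, -6.250°) → follower=(-75.000, -16.000, -79.000°)
step 8: Δleader=(19.000, -20.000, -33.000°), engaged; cmd=(28.000, -40.000, -6.250°) → follower=(-47.000, -56.000, -85.250°)


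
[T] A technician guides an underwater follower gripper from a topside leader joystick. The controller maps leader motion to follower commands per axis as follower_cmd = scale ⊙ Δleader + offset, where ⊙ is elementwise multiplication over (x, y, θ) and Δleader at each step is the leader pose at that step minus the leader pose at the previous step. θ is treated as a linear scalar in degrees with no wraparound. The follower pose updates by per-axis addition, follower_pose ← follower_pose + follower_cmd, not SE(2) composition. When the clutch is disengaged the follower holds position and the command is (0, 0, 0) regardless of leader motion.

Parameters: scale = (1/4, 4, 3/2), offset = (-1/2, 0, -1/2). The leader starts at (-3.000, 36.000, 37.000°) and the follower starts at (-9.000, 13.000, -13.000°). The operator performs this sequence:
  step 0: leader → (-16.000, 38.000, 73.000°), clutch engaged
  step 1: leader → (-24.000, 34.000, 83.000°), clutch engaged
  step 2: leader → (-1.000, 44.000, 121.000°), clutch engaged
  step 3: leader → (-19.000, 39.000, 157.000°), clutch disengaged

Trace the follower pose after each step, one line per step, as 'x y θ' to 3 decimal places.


step 0: Δleader=(-13.000, 2.000, 36.000°), engaged; cmd=(-3.750, 8.000, 53.500°) → follower=(-12.750, 21.000, 40.500°)
step 1: Δleader=(-8.000, -4.000, 10.000°), engaged; cmd=(-2.500, -16.000, 14.500°) → follower=(-15.250, 5.000, 55.000°)
step 2: Δleader=(23.000, 10.000, 38.000°), engaged; cmd=(5.250, 40.000, 56.500°) → follower=(-10.000, 45.000, 111.500°)
step 3: Δleader=(-18.000, -5.000, 36.000°), disengaged; cmd=(0,0,0) → follower holds at (-10.000, 45.000, 111.500°)

-12.750 21.000 40.500
-15.250 5.000 55.000
-10.000 45.000 111.500
-10.000 45.000 111.500


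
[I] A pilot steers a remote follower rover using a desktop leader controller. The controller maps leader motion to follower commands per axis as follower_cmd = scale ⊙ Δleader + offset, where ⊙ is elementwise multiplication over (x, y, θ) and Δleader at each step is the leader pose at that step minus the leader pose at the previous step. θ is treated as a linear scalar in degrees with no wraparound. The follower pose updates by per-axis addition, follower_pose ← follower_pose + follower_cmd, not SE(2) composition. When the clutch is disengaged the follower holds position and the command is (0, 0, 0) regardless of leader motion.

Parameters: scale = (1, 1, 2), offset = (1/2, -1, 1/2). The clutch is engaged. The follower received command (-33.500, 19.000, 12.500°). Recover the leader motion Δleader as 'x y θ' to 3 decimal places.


-34.000 20.000 6.000

axis x: (-33.500 − 1/2) / (1) = -34.000
axis y: (19.000 − -1) / (1) = 20.000
axis θ: (12.500 − 1/2) / (2) = 6.000


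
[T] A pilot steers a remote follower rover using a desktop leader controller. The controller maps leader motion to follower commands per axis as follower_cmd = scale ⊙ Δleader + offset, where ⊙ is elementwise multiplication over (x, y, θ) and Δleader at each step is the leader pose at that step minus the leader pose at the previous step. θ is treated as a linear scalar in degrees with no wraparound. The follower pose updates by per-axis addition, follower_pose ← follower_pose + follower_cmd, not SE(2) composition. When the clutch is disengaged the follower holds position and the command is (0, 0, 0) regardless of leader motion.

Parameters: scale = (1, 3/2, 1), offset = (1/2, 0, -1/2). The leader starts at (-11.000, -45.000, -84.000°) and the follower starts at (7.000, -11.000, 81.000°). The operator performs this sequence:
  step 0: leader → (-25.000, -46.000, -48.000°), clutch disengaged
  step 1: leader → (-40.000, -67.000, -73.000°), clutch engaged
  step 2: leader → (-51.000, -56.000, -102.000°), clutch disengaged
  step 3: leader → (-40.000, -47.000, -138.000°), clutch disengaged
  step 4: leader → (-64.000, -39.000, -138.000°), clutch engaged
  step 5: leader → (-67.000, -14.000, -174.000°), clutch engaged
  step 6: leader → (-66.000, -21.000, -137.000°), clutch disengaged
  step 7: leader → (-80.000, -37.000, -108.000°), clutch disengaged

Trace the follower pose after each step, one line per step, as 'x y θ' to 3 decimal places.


step 0: Δleader=(-14.000, -1.000, 36.000°), disengaged; cmd=(0,0,0) → follower holds at (7.000, -11.000, 81.000°)
step 1: Δleader=(-15.000, -21.000, -25.000°), engaged; cmd=(-14.500, -31.500, -25.500°) → follower=(-7.500, -42.500, 55.500°)
step 2: Δleader=(-11.000, 11.000, -29.000°), disengaged; cmd=(0,0,0) → follower holds at (-7.500, -42.500, 55.500°)
step 3: Δleader=(11.000, 9.000, -36.000°), disengaged; cmd=(0,0,0) → follower holds at (-7.500, -42.500, 55.500°)
step 4: Δleader=(-24.000, 8.000, 0.000°), engaged; cmd=(-23.500, 12.000, -0.500°) → follower=(-31.000, -30.500, 55.000°)
step 5: Δleader=(-3.000, 25.000, -36.000°), engaged; cmd=(-2.500, 37.500, -36.500°) → follower=(-33.500, 7.000, 18.500°)
step 6: Δleader=(1.000, -7.000, 37.000°), disengaged; cmd=(0,0,0) → follower holds at (-33.500, 7.000, 18.500°)
step 7: Δleader=(-14.000, -16.000, 29.000°), disengaged; cmd=(0,0,0) → follower holds at (-33.500, 7.000, 18.500°)

7.000 -11.000 81.000
-7.500 -42.500 55.500
-7.500 -42.500 55.500
-7.500 -42.500 55.500
-31.000 -30.500 55.000
-33.500 7.000 18.500
-33.500 7.000 18.500
-33.500 7.000 18.500


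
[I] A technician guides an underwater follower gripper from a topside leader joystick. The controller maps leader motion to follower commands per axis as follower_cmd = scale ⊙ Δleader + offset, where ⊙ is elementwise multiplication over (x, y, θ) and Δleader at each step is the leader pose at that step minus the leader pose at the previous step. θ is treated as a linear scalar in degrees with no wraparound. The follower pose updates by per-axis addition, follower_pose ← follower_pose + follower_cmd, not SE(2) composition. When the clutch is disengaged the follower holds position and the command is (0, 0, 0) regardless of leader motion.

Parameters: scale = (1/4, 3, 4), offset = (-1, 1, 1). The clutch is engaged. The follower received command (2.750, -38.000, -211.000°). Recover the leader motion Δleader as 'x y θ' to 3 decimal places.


axis x: (2.750 − -1) / (1/4) = 15.000
axis y: (-38.000 − 1) / (3) = -13.000
axis θ: (-211.000 − 1) / (4) = -53.000

15.000 -13.000 -53.000


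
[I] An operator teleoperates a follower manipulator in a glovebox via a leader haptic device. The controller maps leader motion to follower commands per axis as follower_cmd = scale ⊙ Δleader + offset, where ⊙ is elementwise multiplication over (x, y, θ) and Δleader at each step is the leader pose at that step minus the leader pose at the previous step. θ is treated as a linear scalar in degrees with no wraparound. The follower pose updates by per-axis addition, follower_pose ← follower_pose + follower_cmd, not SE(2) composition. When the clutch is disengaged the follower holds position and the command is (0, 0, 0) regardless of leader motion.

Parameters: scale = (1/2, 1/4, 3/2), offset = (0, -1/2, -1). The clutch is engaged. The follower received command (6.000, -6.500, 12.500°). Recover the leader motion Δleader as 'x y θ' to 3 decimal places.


12.000 -24.000 9.000

axis x: (6.000 − 0) / (1/2) = 12.000
axis y: (-6.500 − -1/2) / (1/4) = -24.000
axis θ: (12.500 − -1) / (3/2) = 9.000


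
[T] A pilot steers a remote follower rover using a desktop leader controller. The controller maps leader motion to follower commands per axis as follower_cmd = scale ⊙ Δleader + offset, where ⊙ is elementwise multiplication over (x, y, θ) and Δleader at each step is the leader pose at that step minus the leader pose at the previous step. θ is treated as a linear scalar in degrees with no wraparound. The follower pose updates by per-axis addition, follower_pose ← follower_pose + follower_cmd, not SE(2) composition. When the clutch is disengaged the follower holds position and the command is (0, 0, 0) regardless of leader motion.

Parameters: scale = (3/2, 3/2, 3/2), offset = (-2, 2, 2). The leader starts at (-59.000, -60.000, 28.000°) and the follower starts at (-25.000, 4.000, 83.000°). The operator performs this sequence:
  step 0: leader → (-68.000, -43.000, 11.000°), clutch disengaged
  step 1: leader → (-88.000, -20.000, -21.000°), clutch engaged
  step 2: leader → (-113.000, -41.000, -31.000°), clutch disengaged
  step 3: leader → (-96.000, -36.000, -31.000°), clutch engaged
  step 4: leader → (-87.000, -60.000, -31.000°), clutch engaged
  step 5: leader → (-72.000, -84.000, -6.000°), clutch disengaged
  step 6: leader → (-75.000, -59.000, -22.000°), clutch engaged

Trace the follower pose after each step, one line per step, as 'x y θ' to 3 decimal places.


-25.000 4.000 83.000
-57.000 40.500 37.000
-57.000 40.500 37.000
-33.500 50.000 39.000
-22.000 16.000 41.000
-22.000 16.000 41.000
-28.500 55.500 19.000

step 0: Δleader=(-9.000, 17.000, -17.000°), disengaged; cmd=(0,0,0) → follower holds at (-25.000, 4.000, 83.000°)
step 1: Δleader=(-20.000, 23.000, -32.000°), engaged; cmd=(-32.000, 36.500, -46.000°) → follower=(-57.000, 40.500, 37.000°)
step 2: Δleader=(-25.000, -21.000, -10.000°), disengaged; cmd=(0,0,0) → follower holds at (-57.000, 40.500, 37.000°)
step 3: Δleader=(17.000, 5.000, 0.000°), engaged; cmd=(23.500, 9.500, 2.000°) → follower=(-33.500, 50.000, 39.000°)
step 4: Δleader=(9.000, -24.000, 0.000°), engaged; cmd=(11.500, -34.000, 2.000°) → follower=(-22.000, 16.000, 41.000°)
step 5: Δleader=(15.000, -24.000, 25.000°), disengaged; cmd=(0,0,0) → follower holds at (-22.000, 16.000, 41.000°)
step 6: Δleader=(-3.000, 25.000, -16.000°), engaged; cmd=(-6.500, 39.500, -22.000°) → follower=(-28.500, 55.500, 19.000°)


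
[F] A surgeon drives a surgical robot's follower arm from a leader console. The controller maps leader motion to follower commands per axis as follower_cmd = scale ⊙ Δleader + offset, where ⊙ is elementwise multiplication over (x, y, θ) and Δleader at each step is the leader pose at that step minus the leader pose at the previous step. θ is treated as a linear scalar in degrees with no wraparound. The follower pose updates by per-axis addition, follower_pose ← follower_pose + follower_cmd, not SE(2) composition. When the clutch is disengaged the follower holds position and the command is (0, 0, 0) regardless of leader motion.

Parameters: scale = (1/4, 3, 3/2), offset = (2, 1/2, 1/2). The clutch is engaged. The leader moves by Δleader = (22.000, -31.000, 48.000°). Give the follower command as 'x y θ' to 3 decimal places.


7.500 -92.500 72.500

axis x: 1/4·22.000 + 2 = 7.500
axis y: 3·-31.000 + 1/2 = -92.500
axis θ: 3/2·48.000 + 1/2 = 72.500


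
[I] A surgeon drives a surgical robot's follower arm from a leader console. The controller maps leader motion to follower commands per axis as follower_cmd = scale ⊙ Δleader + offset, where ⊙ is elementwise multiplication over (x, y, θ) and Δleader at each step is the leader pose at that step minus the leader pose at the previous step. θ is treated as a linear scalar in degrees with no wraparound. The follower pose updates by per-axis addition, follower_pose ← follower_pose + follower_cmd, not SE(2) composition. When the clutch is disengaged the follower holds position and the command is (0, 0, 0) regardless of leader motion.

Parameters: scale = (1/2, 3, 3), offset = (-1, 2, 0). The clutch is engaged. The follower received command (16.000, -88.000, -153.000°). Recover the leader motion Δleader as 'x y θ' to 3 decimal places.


34.000 -30.000 -51.000

axis x: (16.000 − -1) / (1/2) = 34.000
axis y: (-88.000 − 2) / (3) = -30.000
axis θ: (-153.000 − 0) / (3) = -51.000


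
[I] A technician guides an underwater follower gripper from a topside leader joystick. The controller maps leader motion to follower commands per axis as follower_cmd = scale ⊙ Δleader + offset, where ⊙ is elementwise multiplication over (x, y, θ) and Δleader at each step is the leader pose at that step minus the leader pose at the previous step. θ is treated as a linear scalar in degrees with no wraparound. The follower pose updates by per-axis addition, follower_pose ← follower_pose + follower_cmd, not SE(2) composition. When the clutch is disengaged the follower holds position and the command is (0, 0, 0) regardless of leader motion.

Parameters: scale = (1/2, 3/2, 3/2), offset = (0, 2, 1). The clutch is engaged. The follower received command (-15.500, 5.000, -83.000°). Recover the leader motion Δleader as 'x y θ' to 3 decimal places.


-31.000 2.000 -56.000

axis x: (-15.500 − 0) / (1/2) = -31.000
axis y: (5.000 − 2) / (3/2) = 2.000
axis θ: (-83.000 − 1) / (3/2) = -56.000


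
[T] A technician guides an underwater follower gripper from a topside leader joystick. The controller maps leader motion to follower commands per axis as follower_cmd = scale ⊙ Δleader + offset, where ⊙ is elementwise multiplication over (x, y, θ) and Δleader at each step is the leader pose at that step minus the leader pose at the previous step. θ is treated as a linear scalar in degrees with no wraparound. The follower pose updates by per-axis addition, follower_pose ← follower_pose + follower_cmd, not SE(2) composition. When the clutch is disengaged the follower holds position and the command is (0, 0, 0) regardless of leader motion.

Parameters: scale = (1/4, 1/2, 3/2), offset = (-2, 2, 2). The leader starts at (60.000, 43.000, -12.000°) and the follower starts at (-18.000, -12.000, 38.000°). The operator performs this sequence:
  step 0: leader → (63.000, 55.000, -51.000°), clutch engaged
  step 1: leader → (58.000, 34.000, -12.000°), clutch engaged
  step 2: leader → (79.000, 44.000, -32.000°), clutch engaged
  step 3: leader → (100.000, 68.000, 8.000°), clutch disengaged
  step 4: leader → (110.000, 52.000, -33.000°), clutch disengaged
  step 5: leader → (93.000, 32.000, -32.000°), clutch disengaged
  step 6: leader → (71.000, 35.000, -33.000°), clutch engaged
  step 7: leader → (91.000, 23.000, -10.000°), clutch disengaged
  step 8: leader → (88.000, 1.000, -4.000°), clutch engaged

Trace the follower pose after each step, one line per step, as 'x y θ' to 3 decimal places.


-19.250 -4.000 -18.500
-22.500 -12.500 42.000
-19.250 -5.500 14.000
-19.250 -5.500 14.000
-19.250 -5.500 14.000
-19.250 -5.500 14.000
-26.750 -2.000 14.500
-26.750 -2.000 14.500
-29.500 -11.000 25.500

step 0: Δleader=(3.000, 12.000, -39.000°), engaged; cmd=(-1.250, 8.000, -56.500°) → follower=(-19.250, -4.000, -18.500°)
step 1: Δleader=(-5.000, -21.000, 39.000°), engaged; cmd=(-3.250, -8.500, 60.500°) → follower=(-22.500, -12.500, 42.000°)
step 2: Δleader=(21.000, 10.000, -20.000°), engaged; cmd=(3.250, 7.000, -28.000°) → follower=(-19.250, -5.500, 14.000°)
step 3: Δleader=(21.000, 24.000, 40.000°), disengaged; cmd=(0,0,0) → follower holds at (-19.250, -5.500, 14.000°)
step 4: Δleader=(10.000, -16.000, -41.000°), disengaged; cmd=(0,0,0) → follower holds at (-19.250, -5.500, 14.000°)
step 5: Δleader=(-17.000, -20.000, 1.000°), disengaged; cmd=(0,0,0) → follower holds at (-19.250, -5.500, 14.000°)
step 6: Δleader=(-22.000, 3.000, -1.000°), engaged; cmd=(-7.500, 3.500, 0.500°) → follower=(-26.750, -2.000, 14.500°)
step 7: Δleader=(20.000, -12.000, 23.000°), disengaged; cmd=(0,0,0) → follower holds at (-26.750, -2.000, 14.500°)
step 8: Δleader=(-3.000, -22.000, 6.000°), engaged; cmd=(-2.750, -9.000, 11.000°) → follower=(-29.500, -11.000, 25.500°)


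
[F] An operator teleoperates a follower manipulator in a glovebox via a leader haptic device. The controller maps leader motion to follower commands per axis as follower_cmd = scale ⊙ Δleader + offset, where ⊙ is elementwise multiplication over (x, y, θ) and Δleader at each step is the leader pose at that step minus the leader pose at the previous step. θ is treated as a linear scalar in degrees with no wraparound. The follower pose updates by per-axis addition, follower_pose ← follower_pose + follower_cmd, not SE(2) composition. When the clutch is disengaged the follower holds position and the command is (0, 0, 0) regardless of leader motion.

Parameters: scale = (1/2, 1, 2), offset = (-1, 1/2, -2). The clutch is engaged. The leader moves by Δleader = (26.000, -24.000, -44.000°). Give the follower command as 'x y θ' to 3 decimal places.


12.000 -23.500 -90.000

axis x: 1/2·26.000 + -1 = 12.000
axis y: 1·-24.000 + 1/2 = -23.500
axis θ: 2·-44.000 + -2 = -90.000


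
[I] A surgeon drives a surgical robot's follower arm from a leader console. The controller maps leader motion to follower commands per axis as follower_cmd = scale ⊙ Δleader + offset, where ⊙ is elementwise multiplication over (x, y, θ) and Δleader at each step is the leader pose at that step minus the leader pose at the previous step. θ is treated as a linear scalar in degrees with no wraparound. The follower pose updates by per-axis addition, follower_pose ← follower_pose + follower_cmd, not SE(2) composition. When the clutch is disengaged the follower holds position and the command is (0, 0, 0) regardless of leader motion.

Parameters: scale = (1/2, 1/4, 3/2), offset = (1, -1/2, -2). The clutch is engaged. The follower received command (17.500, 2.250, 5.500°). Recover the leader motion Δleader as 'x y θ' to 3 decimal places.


33.000 11.000 5.000

axis x: (17.500 − 1) / (1/2) = 33.000
axis y: (2.250 − -1/2) / (1/4) = 11.000
axis θ: (5.500 − -2) / (3/2) = 5.000


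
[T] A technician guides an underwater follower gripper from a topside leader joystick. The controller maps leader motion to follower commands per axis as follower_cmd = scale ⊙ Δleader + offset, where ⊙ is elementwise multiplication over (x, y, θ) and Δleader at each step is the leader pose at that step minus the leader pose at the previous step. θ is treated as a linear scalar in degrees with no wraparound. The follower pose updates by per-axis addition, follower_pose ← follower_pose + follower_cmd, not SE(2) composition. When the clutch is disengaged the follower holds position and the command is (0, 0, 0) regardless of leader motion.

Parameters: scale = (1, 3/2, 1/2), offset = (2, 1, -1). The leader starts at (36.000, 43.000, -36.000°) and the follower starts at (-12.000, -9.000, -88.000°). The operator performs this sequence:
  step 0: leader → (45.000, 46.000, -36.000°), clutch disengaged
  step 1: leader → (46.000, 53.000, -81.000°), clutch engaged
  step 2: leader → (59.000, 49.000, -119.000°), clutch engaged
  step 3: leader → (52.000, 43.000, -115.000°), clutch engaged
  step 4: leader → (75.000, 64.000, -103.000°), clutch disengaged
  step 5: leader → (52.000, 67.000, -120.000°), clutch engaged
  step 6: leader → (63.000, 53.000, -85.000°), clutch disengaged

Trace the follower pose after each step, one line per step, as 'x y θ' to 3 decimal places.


step 0: Δleader=(9.000, 3.000, 0.000°), disengaged; cmd=(0,0,0) → follower holds at (-12.000, -9.000, -88.000°)
step 1: Δleader=(1.000, 7.000, -45.000°), engaged; cmd=(3.000, 11.500, -23.500°) → follower=(-9.000, 2.500, -111.500°)
step 2: Δleader=(13.000, -4.000, -38.000°), engaged; cmd=(15.000, -5.000, -20.000°) → follower=(6.000, -2.500, -131.500°)
step 3: Δleader=(-7.000, -6.000, 4.000°), engaged; cmd=(-5.000, -8.000, 1.000°) → follower=(1.000, -10.500, -130.500°)
step 4: Δleader=(23.000, 21.000, 12.000°), disengaged; cmd=(0,0,0) → follower holds at (1.000, -10.500, -130.500°)
step 5: Δleader=(-23.000, 3.000, -17.000°), engaged; cmd=(-21.000, 5.500, -9.500°) → follower=(-20.000, -5.000, -140.000°)
step 6: Δleader=(11.000, -14.000, 35.000°), disengaged; cmd=(0,0,0) → follower holds at (-20.000, -5.000, -140.000°)

-12.000 -9.000 -88.000
-9.000 2.500 -111.500
6.000 -2.500 -131.500
1.000 -10.500 -130.500
1.000 -10.500 -130.500
-20.000 -5.000 -140.000
-20.000 -5.000 -140.000


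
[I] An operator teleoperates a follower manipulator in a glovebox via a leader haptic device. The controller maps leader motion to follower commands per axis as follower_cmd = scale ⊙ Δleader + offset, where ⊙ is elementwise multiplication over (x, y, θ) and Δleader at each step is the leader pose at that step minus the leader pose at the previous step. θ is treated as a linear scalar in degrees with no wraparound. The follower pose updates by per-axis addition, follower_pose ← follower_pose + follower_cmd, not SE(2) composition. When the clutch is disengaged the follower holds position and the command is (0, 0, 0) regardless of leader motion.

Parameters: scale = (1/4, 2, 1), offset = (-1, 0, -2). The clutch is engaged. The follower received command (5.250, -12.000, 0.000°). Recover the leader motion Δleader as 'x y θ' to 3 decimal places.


25.000 -6.000 2.000

axis x: (5.250 − -1) / (1/4) = 25.000
axis y: (-12.000 − 0) / (2) = -6.000
axis θ: (0.000 − -2) / (1) = 2.000


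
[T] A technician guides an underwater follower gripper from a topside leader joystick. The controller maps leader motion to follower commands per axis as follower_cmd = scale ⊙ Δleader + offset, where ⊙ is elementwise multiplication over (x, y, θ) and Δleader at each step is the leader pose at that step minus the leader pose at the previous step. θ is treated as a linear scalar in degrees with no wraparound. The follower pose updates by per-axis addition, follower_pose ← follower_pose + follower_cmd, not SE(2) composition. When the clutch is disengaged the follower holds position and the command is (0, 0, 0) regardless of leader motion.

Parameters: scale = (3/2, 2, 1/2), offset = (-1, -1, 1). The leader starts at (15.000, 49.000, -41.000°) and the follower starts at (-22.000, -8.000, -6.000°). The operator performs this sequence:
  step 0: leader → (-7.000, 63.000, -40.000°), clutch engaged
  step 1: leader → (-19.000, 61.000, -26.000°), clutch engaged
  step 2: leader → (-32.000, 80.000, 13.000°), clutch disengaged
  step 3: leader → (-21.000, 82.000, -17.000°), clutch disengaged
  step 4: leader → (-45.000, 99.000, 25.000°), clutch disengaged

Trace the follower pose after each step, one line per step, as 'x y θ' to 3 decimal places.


step 0: Δleader=(-22.000, 14.000, 1.000°), engaged; cmd=(-34.000, 27.000, 1.500°) → follower=(-56.000, 19.000, -4.500°)
step 1: Δleader=(-12.000, -2.000, 14.000°), engaged; cmd=(-19.000, -5.000, 8.000°) → follower=(-75.000, 14.000, 3.500°)
step 2: Δleader=(-13.000, 19.000, 39.000°), disengaged; cmd=(0,0,0) → follower holds at (-75.000, 14.000, 3.500°)
step 3: Δleader=(11.000, 2.000, -30.000°), disengaged; cmd=(0,0,0) → follower holds at (-75.000, 14.000, 3.500°)
step 4: Δleader=(-24.000, 17.000, 42.000°), disengaged; cmd=(0,0,0) → follower holds at (-75.000, 14.000, 3.500°)

-56.000 19.000 -4.500
-75.000 14.000 3.500
-75.000 14.000 3.500
-75.000 14.000 3.500
-75.000 14.000 3.500
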